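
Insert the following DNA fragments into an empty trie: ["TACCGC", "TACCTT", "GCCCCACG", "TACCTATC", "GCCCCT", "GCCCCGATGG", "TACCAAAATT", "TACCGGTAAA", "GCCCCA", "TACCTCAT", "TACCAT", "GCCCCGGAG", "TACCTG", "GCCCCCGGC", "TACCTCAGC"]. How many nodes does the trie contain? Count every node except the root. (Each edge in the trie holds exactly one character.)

50

Trace insertions, counting only characters that open a new branch:
  "TACCGC" → 6 new (T, A, C, C, G, C)
  "TACCTT" → prefix "TACC" already present; 2 new (T, T)
  "GCCCCACG" → 8 new (G, C, C, C, C, A, C, G)
  "TACCTATC" → prefix "TACCT" already present; 3 new (A, T, C)
  "GCCCCT" → prefix "GCCCC" already present; 1 new (T)
  "GCCCCGATGG" → prefix "GCCCC" already present; 5 new (G, A, T, G, G)
  "TACCAAAATT" → prefix "TACC" already present; 6 new (A, A, A, A, T, T)
  "TACCGGTAAA" → prefix "TACCG" already present; 5 new (G, T, A, A, A)
  "GCCCCA" → prefix "GCCCCA" already present; 0 new (none)
  "TACCTCAT" → prefix "TACCT" already present; 3 new (C, A, T)
  "TACCAT" → prefix "TACCA" already present; 1 new (T)
  "GCCCCGGAG" → prefix "GCCCCG" already present; 3 new (G, A, G)
  "TACCTG" → prefix "TACCT" already present; 1 new (G)
  "GCCCCCGGC" → prefix "GCCCC" already present; 4 new (C, G, G, C)
  "TACCTCAGC" → prefix "TACCTCA" already present; 2 new (G, C)
Total nodes = 6 + 2 + 8 + 3 + 1 + 5 + 6 + 5 + 0 + 3 + 1 + 3 + 1 + 4 + 2 = 50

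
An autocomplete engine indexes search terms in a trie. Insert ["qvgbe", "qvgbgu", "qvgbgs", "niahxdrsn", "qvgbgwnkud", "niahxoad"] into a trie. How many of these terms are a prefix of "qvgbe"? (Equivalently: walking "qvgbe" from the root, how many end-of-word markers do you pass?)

1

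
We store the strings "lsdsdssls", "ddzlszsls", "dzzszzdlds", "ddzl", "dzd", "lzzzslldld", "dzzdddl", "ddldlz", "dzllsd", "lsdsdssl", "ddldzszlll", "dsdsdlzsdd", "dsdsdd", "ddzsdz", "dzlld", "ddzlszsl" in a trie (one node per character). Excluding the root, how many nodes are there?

Count nodes per top-level branch (shared prefixes stored once):
  'd'-branch (ddldlz, ddldzszlll, ddzl, ddzlszsl, ddzlszsls, ddzsdz, dsdsdd, dsdsdlzsdd, dzd, dzlld, dzllsd, dzzdddl, dzzszzdlds): 51 nodes
  'l'-branch (lsdsdssl, lsdsdssls, lzzzslldld): 18 nodes
Sum: 69

69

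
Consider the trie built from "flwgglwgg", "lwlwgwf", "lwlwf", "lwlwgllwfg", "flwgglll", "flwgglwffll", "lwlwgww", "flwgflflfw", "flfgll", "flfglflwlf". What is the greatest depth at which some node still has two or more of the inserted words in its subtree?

7

The deepest shared node is where two words last agree before diverging.
e.g. "flwgglwffll" and "flwgglwgg" share the prefix "flwgglw" of length 7; no pair shares a longer one.
Longest shared-prefix length: 7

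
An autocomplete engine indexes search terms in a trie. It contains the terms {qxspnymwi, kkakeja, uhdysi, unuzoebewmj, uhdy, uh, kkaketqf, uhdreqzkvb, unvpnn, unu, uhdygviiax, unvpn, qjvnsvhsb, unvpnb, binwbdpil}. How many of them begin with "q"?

2

Walk to "q"; the words in its subtree are exactly those with that prefix.
Words under "q": qjvnsvhsb, qxspnymwi
Count: 2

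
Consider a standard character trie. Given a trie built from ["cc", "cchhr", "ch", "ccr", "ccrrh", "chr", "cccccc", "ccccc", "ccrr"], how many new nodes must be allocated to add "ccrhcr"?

The longest prefix of "ccrhcr" already in the trie is "ccr" (length 3).
New nodes needed: |"ccrhcr"| − 3 = 6 − 3 = 3.

3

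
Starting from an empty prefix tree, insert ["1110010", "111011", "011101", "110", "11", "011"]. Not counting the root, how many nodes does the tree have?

16

Insert word by word; a character creates a node only if that edge doesn't already exist:
  "1110010" → 7 new (1, 1, 1, 0, 0, 1, 0)
  "111011" → prefix "1110" already present; 2 new (1, 1)
  "011101" → 6 new (0, 1, 1, 1, 0, 1)
  "110" → prefix "11" already present; 1 new (0)
  "11" → prefix "11" already present; 0 new (none)
  "011" → prefix "011" already present; 0 new (none)
Total nodes = 7 + 2 + 6 + 1 + 0 + 0 = 16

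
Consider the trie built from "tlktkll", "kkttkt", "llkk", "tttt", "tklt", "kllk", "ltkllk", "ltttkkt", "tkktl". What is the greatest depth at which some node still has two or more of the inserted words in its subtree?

Look for the deepest trie node that still has at least two words in its subtree.
"ltkllk" and "ltttkkt" agree on "lt" (2 characters) before diverging; nothing deeper is shared.
Longest shared-prefix length: 2

2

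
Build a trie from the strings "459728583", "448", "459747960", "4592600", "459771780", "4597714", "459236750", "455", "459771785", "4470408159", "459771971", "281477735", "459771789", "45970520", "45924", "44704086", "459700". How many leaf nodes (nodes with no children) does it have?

A leaf is a node with no children — equivalently, the end of a word that is not a proper prefix of any other stored word.
Those words: "281477735", "4470408159", "44704086", "448", "455", "459236750", "45924", "4592600", "459700", "45970520", "459728583", "459747960", "4597714", "459771780", "459771785", "459771789", "459771971"
Leaf count: 17

17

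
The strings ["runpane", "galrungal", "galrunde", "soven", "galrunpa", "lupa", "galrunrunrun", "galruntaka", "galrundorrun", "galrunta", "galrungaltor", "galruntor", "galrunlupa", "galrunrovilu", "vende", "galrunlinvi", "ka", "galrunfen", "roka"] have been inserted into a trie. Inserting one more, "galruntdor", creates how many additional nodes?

"galrunt" is already a path in the trie; the remaining "dor" must be added.
New nodes needed: |"galruntdor"| − 7 = 10 − 7 = 3.

3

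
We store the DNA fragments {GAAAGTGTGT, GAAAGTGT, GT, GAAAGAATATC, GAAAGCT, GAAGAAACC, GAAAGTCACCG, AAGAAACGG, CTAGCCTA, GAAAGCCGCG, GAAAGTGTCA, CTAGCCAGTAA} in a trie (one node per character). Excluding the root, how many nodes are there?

58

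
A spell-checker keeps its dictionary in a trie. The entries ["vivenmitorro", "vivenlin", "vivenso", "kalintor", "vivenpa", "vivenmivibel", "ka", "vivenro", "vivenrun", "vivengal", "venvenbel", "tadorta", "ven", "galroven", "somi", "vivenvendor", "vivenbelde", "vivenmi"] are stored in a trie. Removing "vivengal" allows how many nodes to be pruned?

3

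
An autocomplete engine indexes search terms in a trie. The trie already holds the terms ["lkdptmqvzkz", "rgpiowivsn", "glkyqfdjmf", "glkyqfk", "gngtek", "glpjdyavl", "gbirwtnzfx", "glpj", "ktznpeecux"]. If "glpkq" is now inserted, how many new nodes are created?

2

Walking "glpkq" from the root, the first 3 characters ("glp") follow existing edges; "k" is the first miss.
So 5 − 3 = 2 new nodes.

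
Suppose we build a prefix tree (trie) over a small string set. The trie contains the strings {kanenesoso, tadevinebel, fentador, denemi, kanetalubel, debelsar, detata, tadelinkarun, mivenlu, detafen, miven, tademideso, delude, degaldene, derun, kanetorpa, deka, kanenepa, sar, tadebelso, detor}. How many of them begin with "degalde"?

1

Walk to "degalde"; the words in its subtree are exactly those with that prefix.
Words under "degalde": degaldene
Count: 1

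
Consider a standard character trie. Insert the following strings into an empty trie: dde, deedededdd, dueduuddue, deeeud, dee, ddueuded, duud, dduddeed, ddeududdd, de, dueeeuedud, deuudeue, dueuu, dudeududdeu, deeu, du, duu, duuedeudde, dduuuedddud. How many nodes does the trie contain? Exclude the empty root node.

83

Count nodes per top-level branch (shared prefixes stored once):
  'd'-branch (dde, ddeududdd, dduddeed, ddueuded, dduuuedddud, de, dee, deedededdd, deeeud, deeu, deuudeue, du, dudeududdeu, dueduuddue, dueeeuedud, dueuu, duu, duud, duuedeudde): 83 nodes
Sum: 83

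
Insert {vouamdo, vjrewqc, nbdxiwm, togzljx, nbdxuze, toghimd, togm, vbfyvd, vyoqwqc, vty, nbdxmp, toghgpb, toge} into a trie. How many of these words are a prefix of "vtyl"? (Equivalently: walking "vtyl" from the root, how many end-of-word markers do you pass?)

1

Check each prefix of "vtyl" against the stored set — each match is an end-marker on the path.
Prefixes of the query that are stored words: "vty"
Count: 1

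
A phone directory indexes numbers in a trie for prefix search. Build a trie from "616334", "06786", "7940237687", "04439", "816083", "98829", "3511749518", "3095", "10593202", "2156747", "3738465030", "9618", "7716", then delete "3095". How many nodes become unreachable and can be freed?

Walk "3095" from the leaf back toward the root, removing each node that no remaining word uses.
The suffix "095" (3 nodes) is used only by "3095"; the node for "3" still has the child "5", so pruning stops there.
Nodes removed: 3

3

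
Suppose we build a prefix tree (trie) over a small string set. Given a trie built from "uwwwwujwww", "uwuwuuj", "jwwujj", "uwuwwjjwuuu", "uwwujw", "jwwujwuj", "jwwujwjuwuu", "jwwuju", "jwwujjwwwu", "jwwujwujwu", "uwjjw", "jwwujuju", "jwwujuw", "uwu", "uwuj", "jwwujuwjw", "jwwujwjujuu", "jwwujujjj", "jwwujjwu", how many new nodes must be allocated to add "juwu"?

3

"j" is already a path in the trie; the remaining "uwu" must be added.
New nodes needed: |"juwu"| − 1 = 4 − 1 = 3.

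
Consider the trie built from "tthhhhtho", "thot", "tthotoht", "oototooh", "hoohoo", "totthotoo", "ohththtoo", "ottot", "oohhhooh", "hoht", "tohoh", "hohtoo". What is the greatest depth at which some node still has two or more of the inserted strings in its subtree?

4

The deepest shared node is where two words last agree before diverging.
e.g. "hoht" and "hohtoo" share the prefix "hoht" of length 4; no pair shares a longer one.
Longest shared-prefix length: 4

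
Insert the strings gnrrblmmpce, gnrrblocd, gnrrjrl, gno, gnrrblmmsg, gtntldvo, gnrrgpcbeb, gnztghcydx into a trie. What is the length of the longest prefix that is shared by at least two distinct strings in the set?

Look for the deepest trie node that still has at least two words in its subtree.
"gnrrblmmpce" and "gnrrblmmsg" agree on "gnrrblmm" (8 characters) before diverging; nothing deeper is shared.
Longest shared-prefix length: 8

8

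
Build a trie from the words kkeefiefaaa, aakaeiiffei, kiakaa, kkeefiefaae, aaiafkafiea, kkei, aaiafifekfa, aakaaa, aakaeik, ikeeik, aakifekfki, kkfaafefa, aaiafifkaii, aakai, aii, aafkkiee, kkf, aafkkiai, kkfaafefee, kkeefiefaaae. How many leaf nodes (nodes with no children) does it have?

18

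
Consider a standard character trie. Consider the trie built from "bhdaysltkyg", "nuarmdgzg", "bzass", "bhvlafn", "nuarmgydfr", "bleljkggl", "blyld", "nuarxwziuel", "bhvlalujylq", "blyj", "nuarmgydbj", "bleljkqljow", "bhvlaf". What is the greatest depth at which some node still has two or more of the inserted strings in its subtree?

Look for the deepest trie node that still has at least two words in its subtree.
"nuarmgydbj" and "nuarmgydfr" agree on "nuarmgyd" (8 characters) before diverging; nothing deeper is shared.
Longest shared-prefix length: 8

8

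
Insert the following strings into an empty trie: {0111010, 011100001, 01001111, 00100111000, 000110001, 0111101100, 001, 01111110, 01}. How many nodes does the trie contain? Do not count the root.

Insert word by word; a character creates a node only if that edge doesn't already exist:
  "0111010" → 7 new (0, 1, 1, 1, 0, 1, 0)
  "011100001" → prefix "01110" already present; 4 new (0, 0, 0, 1)
  "01001111" → prefix "01" already present; 6 new (0, 0, 1, 1, 1, 1)
  "00100111000" → prefix "0" already present; 10 new (0, 1, 0, 0, 1, 1, 1, 0, 0, 0)
  "000110001" → prefix "00" already present; 7 new (0, 1, 1, 0, 0, 0, 1)
  "0111101100" → prefix "0111" already present; 6 new (1, 0, 1, 1, 0, 0)
  "001" → prefix "001" already present; 0 new (none)
  "01111110" → prefix "01111" already present; 3 new (1, 1, 0)
  "01" → prefix "01" already present; 0 new (none)
Total nodes = 7 + 4 + 6 + 10 + 7 + 6 + 0 + 3 + 0 = 43

43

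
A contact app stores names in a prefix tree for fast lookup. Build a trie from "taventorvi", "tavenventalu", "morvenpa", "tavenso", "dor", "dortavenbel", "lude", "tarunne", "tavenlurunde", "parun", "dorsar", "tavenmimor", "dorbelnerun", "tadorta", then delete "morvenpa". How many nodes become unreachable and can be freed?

After clearing the end-marker at "morvenpa", prune upward until reaching a node still needed by another word.
No other word shares any prefix with "morvenpa", so all 8 of its nodes go.
Nodes removed: 8

8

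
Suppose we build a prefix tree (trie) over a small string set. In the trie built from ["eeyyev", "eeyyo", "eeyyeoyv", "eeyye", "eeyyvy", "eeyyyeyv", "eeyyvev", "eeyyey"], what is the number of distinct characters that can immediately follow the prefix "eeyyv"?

2

Follow the path "eeyyv" to its node, then look at its outgoing edges.
Distinct next characters after "eeyyv": e, y.
That node has 2 child edges.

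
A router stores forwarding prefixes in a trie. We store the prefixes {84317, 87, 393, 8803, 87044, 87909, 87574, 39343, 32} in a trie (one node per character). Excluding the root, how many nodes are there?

For each word, the new-node count is its length minus the longest prefix already in the trie:
  "84317" → 5 new (8, 4, 3, 1, 7)
  "87" → prefix "8" already present; 1 new (7)
  "393" → 3 new (3, 9, 3)
  "8803" → prefix "8" already present; 3 new (8, 0, 3)
  "87044" → prefix "87" already present; 3 new (0, 4, 4)
  "87909" → prefix "87" already present; 3 new (9, 0, 9)
  "87574" → prefix "87" already present; 3 new (5, 7, 4)
  "39343" → prefix "393" already present; 2 new (4, 3)
  "32" → prefix "3" already present; 1 new (2)
Total nodes = 5 + 1 + 3 + 3 + 3 + 3 + 3 + 2 + 1 = 24

24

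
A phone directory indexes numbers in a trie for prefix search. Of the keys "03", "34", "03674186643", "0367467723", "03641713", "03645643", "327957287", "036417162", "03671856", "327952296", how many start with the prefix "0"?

7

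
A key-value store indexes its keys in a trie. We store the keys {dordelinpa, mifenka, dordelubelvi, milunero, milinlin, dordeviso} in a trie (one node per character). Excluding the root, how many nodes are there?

38

Trace insertions, counting only characters that open a new branch:
  "dordelinpa" → 10 new (d, o, r, d, e, l, i, n, p, a)
  "mifenka" → 7 new (m, i, f, e, n, k, a)
  "dordelubelvi" → prefix "dordel" already present; 6 new (u, b, e, l, v, i)
  "milunero" → prefix "mi" already present; 6 new (l, u, n, e, r, o)
  "milinlin" → prefix "mil" already present; 5 new (i, n, l, i, n)
  "dordeviso" → prefix "dorde" already present; 4 new (v, i, s, o)
Total nodes = 10 + 7 + 6 + 6 + 5 + 4 = 38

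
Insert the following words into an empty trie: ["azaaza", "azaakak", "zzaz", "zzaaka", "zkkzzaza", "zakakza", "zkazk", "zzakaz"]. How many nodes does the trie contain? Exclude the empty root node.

For each word, the new-node count is its length minus the longest prefix already in the trie:
  "azaaza" → 6 new (a, z, a, a, z, a)
  "azaakak" → prefix "azaa" already present; 3 new (k, a, k)
  "zzaz" → 4 new (z, z, a, z)
  "zzaaka" → prefix "zza" already present; 3 new (a, k, a)
  "zkkzzaza" → prefix "z" already present; 7 new (k, k, z, z, a, z, a)
  "zakakza" → prefix "z" already present; 6 new (a, k, a, k, z, a)
  "zkazk" → prefix "zk" already present; 3 new (a, z, k)
  "zzakaz" → prefix "zza" already present; 3 new (k, a, z)
Total nodes = 6 + 3 + 4 + 3 + 7 + 6 + 3 + 3 = 35

35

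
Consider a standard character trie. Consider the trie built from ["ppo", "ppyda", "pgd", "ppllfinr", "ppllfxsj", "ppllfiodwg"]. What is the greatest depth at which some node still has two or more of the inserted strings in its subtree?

6

The deepest shared node is where two words last agree before diverging.
"ppllfinr" and "ppllfiodwg" agree on "ppllfi" (6 characters) before diverging; nothing deeper is shared.
Longest shared-prefix length: 6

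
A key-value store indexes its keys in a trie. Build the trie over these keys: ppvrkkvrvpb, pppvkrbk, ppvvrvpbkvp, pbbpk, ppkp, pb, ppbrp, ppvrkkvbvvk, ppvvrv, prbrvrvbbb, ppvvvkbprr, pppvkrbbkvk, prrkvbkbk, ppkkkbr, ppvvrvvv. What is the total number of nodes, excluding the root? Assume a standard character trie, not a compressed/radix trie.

70

Insert word by word; a character creates a node only if that edge doesn't already exist:
  "ppvrkkvrvpb" → 11 new (p, p, v, r, k, k, v, r, v, p, b)
  "pppvkrbk" → prefix "pp" already present; 6 new (p, v, k, r, b, k)
  "ppvvrvpbkvp" → prefix "ppv" already present; 8 new (v, r, v, p, b, k, v, p)
  "pbbpk" → prefix "p" already present; 4 new (b, b, p, k)
  "ppkp" → prefix "pp" already present; 2 new (k, p)
  "pb" → prefix "pb" already present; 0 new (none)
  "ppbrp" → prefix "pp" already present; 3 new (b, r, p)
  "ppvrkkvbvvk" → prefix "ppvrkkv" already present; 4 new (b, v, v, k)
  "ppvvrv" → prefix "ppvvrv" already present; 0 new (none)
  "prbrvrvbbb" → prefix "p" already present; 9 new (r, b, r, v, r, v, b, b, b)
  "ppvvvkbprr" → prefix "ppvv" already present; 6 new (v, k, b, p, r, r)
  "pppvkrbbkvk" → prefix "pppvkrb" already present; 4 new (b, k, v, k)
  "prrkvbkbk" → prefix "pr" already present; 7 new (r, k, v, b, k, b, k)
  "ppkkkbr" → prefix "ppk" already present; 4 new (k, k, b, r)
  "ppvvrvvv" → prefix "ppvvrv" already present; 2 new (v, v)
Total nodes = 11 + 6 + 8 + 4 + 2 + 0 + 3 + 4 + 0 + 9 + 6 + 4 + 7 + 4 + 2 = 70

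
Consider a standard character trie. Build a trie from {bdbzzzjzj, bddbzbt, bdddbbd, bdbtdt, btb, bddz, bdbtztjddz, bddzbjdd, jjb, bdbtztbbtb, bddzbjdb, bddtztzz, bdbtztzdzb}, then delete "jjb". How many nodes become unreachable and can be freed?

A node on "jjb"'s path can go only if nothing else ends at it or branches off below it.
No other word shares any prefix with "jjb", so all 3 of its nodes go.
Nodes removed: 3

3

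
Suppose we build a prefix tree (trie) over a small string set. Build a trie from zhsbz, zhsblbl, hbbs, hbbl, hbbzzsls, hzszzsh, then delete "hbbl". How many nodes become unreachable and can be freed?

After clearing the end-marker at "hbbl", prune upward until reaching a node still needed by another word.
The suffix "l" (1 node) is used only by "hbbl"; the node for "hbb" still has the child "s", so pruning stops there.
Nodes removed: 1

1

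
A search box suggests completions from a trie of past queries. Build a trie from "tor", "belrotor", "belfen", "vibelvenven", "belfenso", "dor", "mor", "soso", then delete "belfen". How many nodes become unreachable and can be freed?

After clearing the end-marker at "belfen", prune upward until reaching a node still needed by another word.
Every node on "belfen" is still needed (e.g. by "belfenso"), so nothing is freed.
Nodes removed: 0

0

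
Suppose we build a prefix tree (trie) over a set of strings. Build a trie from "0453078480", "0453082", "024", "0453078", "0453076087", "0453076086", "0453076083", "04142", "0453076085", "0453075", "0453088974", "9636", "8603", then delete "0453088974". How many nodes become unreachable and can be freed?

4

Walk "0453088974" from the leaf back toward the root, removing each node that no remaining word uses.
The suffix "8974" (4 nodes) is used only by "0453088974"; the node for "045308" still has the child "2", so pruning stops there.
Nodes removed: 4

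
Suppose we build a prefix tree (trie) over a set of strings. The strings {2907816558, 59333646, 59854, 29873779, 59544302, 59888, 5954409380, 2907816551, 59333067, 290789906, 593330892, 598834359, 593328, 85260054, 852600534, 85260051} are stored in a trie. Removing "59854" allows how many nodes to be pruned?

2

After clearing the end-marker at "59854", prune upward until reaching a node still needed by another word.
The suffix "54" (2 nodes) is used only by "59854"; the node for "598" still has the child "8", so pruning stops there.
Nodes removed: 2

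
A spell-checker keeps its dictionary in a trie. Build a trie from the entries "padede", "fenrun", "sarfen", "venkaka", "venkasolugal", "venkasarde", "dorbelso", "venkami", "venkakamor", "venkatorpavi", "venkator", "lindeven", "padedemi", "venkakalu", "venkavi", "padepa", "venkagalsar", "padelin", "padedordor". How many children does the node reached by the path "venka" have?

6

The children of the "venka" node are the distinct next characters among strings starting with "venka".
Characters that immediately follow "venka" among the stored strings: {g, k, m, s, t, v}.
That node has 6 child edges.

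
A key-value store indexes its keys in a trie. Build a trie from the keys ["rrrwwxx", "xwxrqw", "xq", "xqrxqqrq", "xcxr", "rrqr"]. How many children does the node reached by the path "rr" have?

Follow the path "rr" to its node, then look at its outgoing edges.
Characters that immediately follow "rr" among the stored strings: {q, r}.
That node has 2 child edges.

2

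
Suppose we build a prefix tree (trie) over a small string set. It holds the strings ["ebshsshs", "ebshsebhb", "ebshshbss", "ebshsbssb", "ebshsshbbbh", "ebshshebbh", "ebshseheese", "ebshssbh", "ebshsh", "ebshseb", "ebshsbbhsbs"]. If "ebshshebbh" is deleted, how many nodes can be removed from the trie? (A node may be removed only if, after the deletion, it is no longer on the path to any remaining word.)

A node on "ebshshebbh"'s path can go only if nothing else ends at it or branches off below it.
The suffix "ebbh" (4 nodes) is used only by "ebshshebbh"; the node for "ebshsh" still has the child "b", so pruning stops there.
Nodes removed: 4

4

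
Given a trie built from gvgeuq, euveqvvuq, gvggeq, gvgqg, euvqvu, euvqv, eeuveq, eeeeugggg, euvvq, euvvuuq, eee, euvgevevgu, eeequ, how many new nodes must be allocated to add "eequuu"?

4

"ee" is already a path in the trie; the remaining "quuu" must be added.
So 6 − 2 = 4 new nodes.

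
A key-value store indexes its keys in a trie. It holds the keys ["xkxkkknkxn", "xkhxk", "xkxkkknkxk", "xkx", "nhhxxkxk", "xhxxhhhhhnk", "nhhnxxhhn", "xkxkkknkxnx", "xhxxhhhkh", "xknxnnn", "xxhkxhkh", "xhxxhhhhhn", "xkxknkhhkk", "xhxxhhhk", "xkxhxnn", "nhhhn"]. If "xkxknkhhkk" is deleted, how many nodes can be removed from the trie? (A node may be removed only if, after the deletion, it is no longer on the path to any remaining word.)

A node on "xkxknkhhkk"'s path can go only if nothing else ends at it or branches off below it.
The suffix "nkhhkk" (6 nodes) is used only by "xkxknkhhkk"; the node for "xkxk" still has the child "k", so pruning stops there.
Nodes removed: 6

6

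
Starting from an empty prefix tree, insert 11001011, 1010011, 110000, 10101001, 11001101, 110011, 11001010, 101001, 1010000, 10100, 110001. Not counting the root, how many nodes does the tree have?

27

Count nodes per top-level branch (shared prefixes stored once):
  '1'-branch (10100, 1010000, 101001, 1010011, 10101001, 110000, 110001, 11001010, 11001011, 110011, 11001101): 27 nodes
Sum: 27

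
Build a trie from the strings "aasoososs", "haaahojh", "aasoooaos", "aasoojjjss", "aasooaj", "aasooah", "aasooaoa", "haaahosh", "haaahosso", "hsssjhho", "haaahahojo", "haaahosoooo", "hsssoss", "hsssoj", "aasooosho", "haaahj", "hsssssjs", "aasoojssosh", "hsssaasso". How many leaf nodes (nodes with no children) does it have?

19

A leaf is a node with no children — equivalently, the end of a word that is not a proper prefix of any other stored word.
Those words: "aasooah", "aasooaj", "aasooaoa", "aasoojjjss", "aasoojssosh", "aasoooaos", "aasooosho", "aasoososs", "haaahahojo", "haaahj", "haaahojh", "haaahosh", "haaahosoooo", "haaahosso", "hsssaasso", "hsssjhho", "hsssoj", "hsssoss", "hsssssjs"
Leaf count: 19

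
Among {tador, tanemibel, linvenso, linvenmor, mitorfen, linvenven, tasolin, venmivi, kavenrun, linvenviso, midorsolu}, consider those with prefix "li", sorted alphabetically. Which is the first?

Filter for "li…" and sort: "linvenmor", "linvenso", "linvenven", "linvenviso"
The 1st is linvenmor.

linvenmor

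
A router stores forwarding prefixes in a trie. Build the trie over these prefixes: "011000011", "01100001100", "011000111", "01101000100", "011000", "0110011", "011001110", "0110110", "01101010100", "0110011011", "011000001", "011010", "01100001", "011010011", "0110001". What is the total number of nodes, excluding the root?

Insert word by word; a character creates a node only if that edge doesn't already exist:
  "011000011" → 9 new (0, 1, 1, 0, 0, 0, 0, 1, 1)
  "01100001100" → prefix "011000011" already present; 2 new (0, 0)
  "011000111" → prefix "011000" already present; 3 new (1, 1, 1)
  "01101000100" → prefix "0110" already present; 7 new (1, 0, 0, 0, 1, 0, 0)
  "011000" → prefix "011000" already present; 0 new (none)
  "0110011" → prefix "01100" already present; 2 new (1, 1)
  "011001110" → prefix "0110011" already present; 2 new (1, 0)
  "0110110" → prefix "01101" already present; 2 new (1, 0)
  "01101010100" → prefix "011010" already present; 5 new (1, 0, 1, 0, 0)
  "0110011011" → prefix "0110011" already present; 3 new (0, 1, 1)
  "011000001" → prefix "0110000" already present; 2 new (0, 1)
  "011010" → prefix "011010" already present; 0 new (none)
  "01100001" → prefix "01100001" already present; 0 new (none)
  "011010011" → prefix "0110100" already present; 2 new (1, 1)
  "0110001" → prefix "0110001" already present; 0 new (none)
Total nodes = 9 + 2 + 3 + 7 + 0 + 2 + 2 + 2 + 5 + 3 + 2 + 0 + 0 + 2 + 0 = 39

39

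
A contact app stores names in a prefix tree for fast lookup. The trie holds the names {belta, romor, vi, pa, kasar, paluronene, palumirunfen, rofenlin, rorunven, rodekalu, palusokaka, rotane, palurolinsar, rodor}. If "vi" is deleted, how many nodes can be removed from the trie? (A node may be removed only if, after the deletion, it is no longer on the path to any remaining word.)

2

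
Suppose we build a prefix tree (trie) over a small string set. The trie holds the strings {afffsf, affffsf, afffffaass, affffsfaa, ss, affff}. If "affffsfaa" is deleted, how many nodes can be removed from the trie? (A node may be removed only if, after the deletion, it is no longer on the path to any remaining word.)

After clearing the end-marker at "affffsfaa", prune upward until reaching a node still needed by another word.
The suffix "aa" (2 nodes) is used only by "affffsfaa"; "affffsf" is itself a stored word, so pruning stops there.
Nodes removed: 2

2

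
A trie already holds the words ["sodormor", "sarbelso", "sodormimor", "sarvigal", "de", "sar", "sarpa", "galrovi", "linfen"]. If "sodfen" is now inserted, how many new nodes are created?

Walking "sodfen" from the root, the first 3 characters ("sod") follow existing edges; "f" is the first miss.
New nodes needed: |"sodfen"| − 3 = 6 − 3 = 3.

3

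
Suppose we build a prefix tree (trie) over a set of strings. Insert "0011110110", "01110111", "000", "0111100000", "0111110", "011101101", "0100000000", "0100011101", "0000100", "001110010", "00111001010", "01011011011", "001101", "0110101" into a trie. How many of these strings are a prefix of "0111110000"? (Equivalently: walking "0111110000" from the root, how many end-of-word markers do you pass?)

1

Walk "0111110000" from the root; an end-of-word marker is hit whenever a stored word is a prefix of "0111110000".
Prefixes of the query that are stored words: "0111110"
Count: 1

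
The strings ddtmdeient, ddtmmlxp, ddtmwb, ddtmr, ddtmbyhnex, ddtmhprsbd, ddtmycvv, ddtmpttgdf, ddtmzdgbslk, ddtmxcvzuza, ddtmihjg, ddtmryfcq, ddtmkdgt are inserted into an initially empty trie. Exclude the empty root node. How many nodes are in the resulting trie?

65

Insert word by word; a character creates a node only if that edge doesn't already exist:
  "ddtmdeient" → 10 new (d, d, t, m, d, e, i, e, n, t)
  "ddtmmlxp" → prefix "ddtm" already present; 4 new (m, l, x, p)
  "ddtmwb" → prefix "ddtm" already present; 2 new (w, b)
  "ddtmr" → prefix "ddtm" already present; 1 new (r)
  "ddtmbyhnex" → prefix "ddtm" already present; 6 new (b, y, h, n, e, x)
  "ddtmhprsbd" → prefix "ddtm" already present; 6 new (h, p, r, s, b, d)
  "ddtmycvv" → prefix "ddtm" already present; 4 new (y, c, v, v)
  "ddtmpttgdf" → prefix "ddtm" already present; 6 new (p, t, t, g, d, f)
  "ddtmzdgbslk" → prefix "ddtm" already present; 7 new (z, d, g, b, s, l, k)
  "ddtmxcvzuza" → prefix "ddtm" already present; 7 new (x, c, v, z, u, z, a)
  "ddtmihjg" → prefix "ddtm" already present; 4 new (i, h, j, g)
  "ddtmryfcq" → prefix "ddtmr" already present; 4 new (y, f, c, q)
  "ddtmkdgt" → prefix "ddtm" already present; 4 new (k, d, g, t)
Total nodes = 10 + 4 + 2 + 1 + 6 + 6 + 4 + 6 + 7 + 7 + 4 + 4 + 4 = 65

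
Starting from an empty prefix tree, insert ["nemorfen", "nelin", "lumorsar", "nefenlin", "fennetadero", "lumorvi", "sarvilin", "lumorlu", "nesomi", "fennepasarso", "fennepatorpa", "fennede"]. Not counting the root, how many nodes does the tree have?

66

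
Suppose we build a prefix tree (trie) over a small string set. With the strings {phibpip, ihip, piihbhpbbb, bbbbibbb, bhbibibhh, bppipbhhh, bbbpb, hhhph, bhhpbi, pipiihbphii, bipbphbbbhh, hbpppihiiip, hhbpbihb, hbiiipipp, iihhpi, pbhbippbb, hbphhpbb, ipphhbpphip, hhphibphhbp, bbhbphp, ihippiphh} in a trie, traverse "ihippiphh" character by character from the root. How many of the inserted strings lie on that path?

Check each prefix of "ihippiphh" against the stored set — each match is an end-marker on the path.
Prefixes of the query that are stored words: "ihip", "ihippiphh"
Count: 2

2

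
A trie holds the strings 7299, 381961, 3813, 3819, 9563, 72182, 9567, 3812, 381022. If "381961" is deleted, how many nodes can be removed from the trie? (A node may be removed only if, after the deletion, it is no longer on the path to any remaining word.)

2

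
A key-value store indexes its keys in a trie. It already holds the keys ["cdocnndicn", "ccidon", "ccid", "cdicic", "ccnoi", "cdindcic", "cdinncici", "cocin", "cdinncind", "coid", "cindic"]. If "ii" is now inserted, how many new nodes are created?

No existing word starts with "i", so every character of "ii" needs a new node.
2 − 0 = 2 new nodes.

2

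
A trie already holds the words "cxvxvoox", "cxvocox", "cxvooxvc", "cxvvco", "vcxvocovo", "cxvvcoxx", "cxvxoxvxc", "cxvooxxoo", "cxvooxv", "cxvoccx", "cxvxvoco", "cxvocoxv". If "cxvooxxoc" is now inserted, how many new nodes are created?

Walking "cxvooxxoc" from the root, the first 8 characters ("cxvooxxo") follow existing edges; "c" is the first miss.
Each of the 1 remaining characters creates one node.

1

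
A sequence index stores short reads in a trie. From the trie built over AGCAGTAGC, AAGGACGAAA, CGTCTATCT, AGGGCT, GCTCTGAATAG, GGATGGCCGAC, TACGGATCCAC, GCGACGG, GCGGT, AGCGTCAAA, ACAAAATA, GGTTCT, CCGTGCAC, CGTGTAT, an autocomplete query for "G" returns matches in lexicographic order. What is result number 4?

GGATGGCCGAC

Words with prefix "G", in lexicographic order: "GCGACGG", "GCGGT", "GCTCTGAATAG", "GGATGGCCGAC", "GGTTCT"
Position 4: GGATGGCCGAC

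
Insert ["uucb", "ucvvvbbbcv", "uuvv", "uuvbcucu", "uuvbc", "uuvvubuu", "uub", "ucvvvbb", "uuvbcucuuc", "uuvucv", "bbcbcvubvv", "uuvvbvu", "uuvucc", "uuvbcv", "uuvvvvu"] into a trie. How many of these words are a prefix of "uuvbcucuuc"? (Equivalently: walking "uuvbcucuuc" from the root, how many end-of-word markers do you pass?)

3

Walk "uuvbcucuuc" from the root; an end-of-word marker is hit whenever a stored word is a prefix of "uuvbcucuuc".
Prefixes of the query that are stored words: "uuvbc", "uuvbcucu", "uuvbcucuuc"
Count: 3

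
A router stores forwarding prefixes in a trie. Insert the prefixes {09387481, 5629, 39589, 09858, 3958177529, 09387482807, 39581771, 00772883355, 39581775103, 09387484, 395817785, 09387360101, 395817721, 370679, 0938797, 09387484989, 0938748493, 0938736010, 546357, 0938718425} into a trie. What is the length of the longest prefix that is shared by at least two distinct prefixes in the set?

10

The deepest shared node is where two words last agree before diverging.
e.g. "0938736010" and "09387360101" share the prefix "0938736010" of length 10; no pair shares a longer one.
Longest shared-prefix length: 10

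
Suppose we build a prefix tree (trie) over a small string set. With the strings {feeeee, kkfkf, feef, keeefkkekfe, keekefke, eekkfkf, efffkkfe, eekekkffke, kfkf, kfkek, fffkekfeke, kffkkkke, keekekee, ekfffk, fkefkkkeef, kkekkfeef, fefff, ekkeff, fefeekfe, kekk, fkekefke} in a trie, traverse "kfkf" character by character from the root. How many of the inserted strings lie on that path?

Traverse "kfkf" character by character; count nodes along the way that are marked as word ends.
Prefixes of the query that are stored words: "kfkf"
Count: 1

1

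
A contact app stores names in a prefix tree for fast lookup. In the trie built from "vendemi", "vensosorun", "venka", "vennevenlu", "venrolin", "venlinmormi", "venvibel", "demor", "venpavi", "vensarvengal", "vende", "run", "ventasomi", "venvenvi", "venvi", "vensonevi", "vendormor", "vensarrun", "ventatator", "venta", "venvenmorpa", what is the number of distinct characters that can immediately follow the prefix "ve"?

1

The children of the "ve" node are the distinct next characters among strings starting with "ve".
Characters that immediately follow "ve" among the stored strings: {n}.
That node has 1 child edge.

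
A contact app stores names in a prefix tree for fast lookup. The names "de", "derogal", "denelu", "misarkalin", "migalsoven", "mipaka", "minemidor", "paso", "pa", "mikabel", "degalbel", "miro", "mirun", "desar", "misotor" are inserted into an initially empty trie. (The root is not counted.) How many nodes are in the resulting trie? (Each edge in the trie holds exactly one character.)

66

Count nodes per top-level branch (shared prefixes stored once):
  'd'-branch (de, degalbel, denelu, derogal, desar): 20 nodes
  'm'-branch (migalsoven, mikabel, minemidor, mipaka, miro, mirun, misarkalin, misotor): 42 nodes
  'p'-branch (pa, paso): 4 nodes
Sum: 66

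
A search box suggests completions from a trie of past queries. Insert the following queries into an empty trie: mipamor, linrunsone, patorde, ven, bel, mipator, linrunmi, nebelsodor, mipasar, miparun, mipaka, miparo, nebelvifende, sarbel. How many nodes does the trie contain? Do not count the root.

67

Trace insertions, counting only characters that open a new branch:
  "mipamor" → 7 new (m, i, p, a, m, o, r)
  "linrunsone" → 10 new (l, i, n, r, u, n, s, o, n, e)
  "patorde" → 7 new (p, a, t, o, r, d, e)
  "ven" → 3 new (v, e, n)
  "bel" → 3 new (b, e, l)
  "mipator" → prefix "mipa" already present; 3 new (t, o, r)
  "linrunmi" → prefix "linrun" already present; 2 new (m, i)
  "nebelsodor" → 10 new (n, e, b, e, l, s, o, d, o, r)
  "mipasar" → prefix "mipa" already present; 3 new (s, a, r)
  "miparun" → prefix "mipa" already present; 3 new (r, u, n)
  "mipaka" → prefix "mipa" already present; 2 new (k, a)
  "miparo" → prefix "mipar" already present; 1 new (o)
  "nebelvifende" → prefix "nebel" already present; 7 new (v, i, f, e, n, d, e)
  "sarbel" → 6 new (s, a, r, b, e, l)
Total nodes = 7 + 10 + 7 + 3 + 3 + 3 + 2 + 10 + 3 + 3 + 2 + 1 + 7 + 6 = 67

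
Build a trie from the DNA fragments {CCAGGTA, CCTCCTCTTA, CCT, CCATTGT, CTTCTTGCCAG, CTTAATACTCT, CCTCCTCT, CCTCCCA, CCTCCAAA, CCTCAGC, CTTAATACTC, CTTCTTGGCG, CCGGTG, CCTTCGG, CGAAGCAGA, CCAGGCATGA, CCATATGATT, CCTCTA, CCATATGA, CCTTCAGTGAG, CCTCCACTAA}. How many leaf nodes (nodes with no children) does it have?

17

Leaves are exactly the stored words that no other stored word extends.
Those words: "CCAGGCATGA", "CCAGGTA", "CCATATGATT", "CCATTGT", "CCGGTG", "CCTCAGC", "CCTCCAAA", "CCTCCACTAA", "CCTCCCA", "CCTCCTCTTA", "CCTCTA", "CCTTCAGTGAG", "CCTTCGG", "CGAAGCAGA", "CTTAATACTCT", "CTTCTTGCCAG", "CTTCTTGGCG"
Leaf count: 17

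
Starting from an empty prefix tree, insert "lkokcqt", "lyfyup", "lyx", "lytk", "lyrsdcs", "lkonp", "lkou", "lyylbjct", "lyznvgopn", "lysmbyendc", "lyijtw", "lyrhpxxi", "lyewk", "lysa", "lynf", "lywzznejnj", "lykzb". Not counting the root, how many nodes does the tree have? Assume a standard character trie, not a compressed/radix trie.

70

Trace insertions, counting only characters that open a new branch:
  "lkokcqt" → 7 new (l, k, o, k, c, q, t)
  "lyfyup" → prefix "l" already present; 5 new (y, f, y, u, p)
  "lyx" → prefix "ly" already present; 1 new (x)
  "lytk" → prefix "ly" already present; 2 new (t, k)
  "lyrsdcs" → prefix "ly" already present; 5 new (r, s, d, c, s)
  "lkonp" → prefix "lko" already present; 2 new (n, p)
  "lkou" → prefix "lko" already present; 1 new (u)
  "lyylbjct" → prefix "ly" already present; 6 new (y, l, b, j, c, t)
  "lyznvgopn" → prefix "ly" already present; 7 new (z, n, v, g, o, p, n)
  "lysmbyendc" → prefix "ly" already present; 8 new (s, m, b, y, e, n, d, c)
  "lyijtw" → prefix "ly" already present; 4 new (i, j, t, w)
  "lyrhpxxi" → prefix "lyr" already present; 5 new (h, p, x, x, i)
  "lyewk" → prefix "ly" already present; 3 new (e, w, k)
  "lysa" → prefix "lys" already present; 1 new (a)
  "lynf" → prefix "ly" already present; 2 new (n, f)
  "lywzznejnj" → prefix "ly" already present; 8 new (w, z, z, n, e, j, n, j)
  "lykzb" → prefix "ly" already present; 3 new (k, z, b)
Total nodes = 7 + 5 + 1 + 2 + 5 + 2 + 1 + 6 + 7 + 8 + 4 + 5 + 3 + 1 + 2 + 8 + 3 = 70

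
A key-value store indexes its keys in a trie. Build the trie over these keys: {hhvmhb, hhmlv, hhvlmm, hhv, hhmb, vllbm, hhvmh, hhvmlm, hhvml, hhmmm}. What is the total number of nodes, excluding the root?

Trace insertions, counting only characters that open a new branch:
  "hhvmhb" → 6 new (h, h, v, m, h, b)
  "hhmlv" → prefix "hh" already present; 3 new (m, l, v)
  "hhvlmm" → prefix "hhv" already present; 3 new (l, m, m)
  "hhv" → prefix "hhv" already present; 0 new (none)
  "hhmb" → prefix "hhm" already present; 1 new (b)
  "vllbm" → 5 new (v, l, l, b, m)
  "hhvmh" → prefix "hhvmh" already present; 0 new (none)
  "hhvmlm" → prefix "hhvm" already present; 2 new (l, m)
  "hhvml" → prefix "hhvml" already present; 0 new (none)
  "hhmmm" → prefix "hhm" already present; 2 new (m, m)
Total nodes = 6 + 3 + 3 + 0 + 1 + 5 + 0 + 2 + 0 + 2 = 22

22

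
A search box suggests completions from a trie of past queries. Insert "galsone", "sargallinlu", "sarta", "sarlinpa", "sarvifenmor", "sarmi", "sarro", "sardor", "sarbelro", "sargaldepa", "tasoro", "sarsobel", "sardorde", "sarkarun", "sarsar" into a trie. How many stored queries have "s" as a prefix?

13

Traverse to the node for "s", then collect every word in that subtree.
Words under "s": sarbelro, sardor, sardorde, sargaldepa, sargallinlu, sarkarun, sarlinpa, sarmi, sarro, sarsar, sarsobel, sarta, sarvifenmor
Count: 13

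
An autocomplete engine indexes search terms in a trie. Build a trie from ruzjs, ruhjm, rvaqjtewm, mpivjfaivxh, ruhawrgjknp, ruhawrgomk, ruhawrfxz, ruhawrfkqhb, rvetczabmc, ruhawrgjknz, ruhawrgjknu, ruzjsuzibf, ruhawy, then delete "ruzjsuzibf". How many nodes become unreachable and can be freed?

After clearing the end-marker at "ruzjsuzibf", prune upward until reaching a node still needed by another word.
The suffix "uzibf" (5 nodes) is used only by "ruzjsuzibf"; "ruzjs" is itself a stored word, so pruning stops there.
Nodes removed: 5

5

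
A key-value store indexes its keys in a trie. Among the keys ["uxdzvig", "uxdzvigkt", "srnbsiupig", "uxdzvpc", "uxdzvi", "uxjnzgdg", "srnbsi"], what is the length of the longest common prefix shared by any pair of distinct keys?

The deepest shared node is where two words last agree before diverging.
e.g. "uxdzvig" and "uxdzvigkt" share the prefix "uxdzvig" of length 7; no pair shares a longer one.
Longest shared-prefix length: 7

7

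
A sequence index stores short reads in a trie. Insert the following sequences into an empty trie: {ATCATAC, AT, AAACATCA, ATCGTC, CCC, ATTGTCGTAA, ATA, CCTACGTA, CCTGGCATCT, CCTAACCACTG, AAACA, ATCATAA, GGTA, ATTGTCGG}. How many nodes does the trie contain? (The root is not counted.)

55

Insert word by word; a character creates a node only if that edge doesn't already exist:
  "ATCATAC" → 7 new (A, T, C, A, T, A, C)
  "AT" → prefix "AT" already present; 0 new (none)
  "AAACATCA" → prefix "A" already present; 7 new (A, A, C, A, T, C, A)
  "ATCGTC" → prefix "ATC" already present; 3 new (G, T, C)
  "CCC" → 3 new (C, C, C)
  "ATTGTCGTAA" → prefix "AT" already present; 8 new (T, G, T, C, G, T, A, A)
  "ATA" → prefix "AT" already present; 1 new (A)
  "CCTACGTA" → prefix "CC" already present; 6 new (T, A, C, G, T, A)
  "CCTGGCATCT" → prefix "CCT" already present; 7 new (G, G, C, A, T, C, T)
  "CCTAACCACTG" → prefix "CCTA" already present; 7 new (A, C, C, A, C, T, G)
  "AAACA" → prefix "AAACA" already present; 0 new (none)
  "ATCATAA" → prefix "ATCATA" already present; 1 new (A)
  "GGTA" → 4 new (G, G, T, A)
  "ATTGTCGG" → prefix "ATTGTCG" already present; 1 new (G)
Total nodes = 7 + 0 + 7 + 3 + 3 + 8 + 1 + 6 + 7 + 7 + 0 + 1 + 4 + 1 = 55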